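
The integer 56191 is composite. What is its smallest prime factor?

56191 is odd.
Digit sum 22, not divisible by 3.
Ends in 1: not divisible by 5.
7: 56191 = 7·8027 + 2
11: 56191 = 11·5108 + 3
13: 56191 = 13·4322 + 5
17: 56191 = 17·3305 + 6
19: 56191 = 19·2957 + 8
23: 56191 = 23·2443 + 2
29: 56191 = 29·1937 + 18
31: 56191 = 31·1812 + 19
37: 56191 = 37·1518 + 25
41: 56191 = 41·1370 + 21
43: 56191 = 43·1306 + 33
47: 56191 = 47·1195 + 26
53: 56191 = 53·1060 + 11
59: 56191 = 59·952 + 23
61: 56191 = 61·921 + 10
67: 56191 = 67·838 + 45
71: 56191 = 71·791 + 30
73: 56191 = 73·769 + 54
79: 56191 = 79·711 + 22
83: 56191 = 83·677

83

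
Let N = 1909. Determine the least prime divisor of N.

23

1909 is odd.
Digit sum 19, not divisible by 3.
Ends in 9: not divisible by 5.
7: 1909 = 7·272 + 5
11: 1909 = 11·173 + 6
13: 1909 = 13·146 + 11
17: 1909 = 17·112 + 5
19: 1909 = 19·100 + 9
23: 1909 = 23·83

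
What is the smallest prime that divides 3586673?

3586673 is odd.
Digit sum 38, not divisible by 3.
Ends in 3: not divisible by 5.
7: 3586673 = 7·512381 + 6
11: 3586673 = 11·326061 + 2
13: 3586673 = 13·275897 + 12
17: 3586673 = 17·210980 + 13
19: 3586673 = 19·188772 + 5
23: 3586673 = 23·155942 + 7
29: 3586673 = 29·123678 + 11
31: 3586673 = 31·115699 + 4
37: 3586673 = 37·96937 + 4
41: 3586673 = 41·87479 + 34
43: 3586673 = 43·83411

43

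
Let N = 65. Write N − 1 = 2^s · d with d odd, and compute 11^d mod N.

65 − 1 = 64 = 2^6 · 1, so d = 1.
11^1 ≡ 11 (mod 65)
1 = 1 in binary powers of 2.
So 11^1 ≡ 11 ≡ 11 (mod 65).
Squaring chain: 11 → 56 → 16 → 61 → 16 → 61; never reaches −1, so base 11 is a Miller–Rabin witness that 65 is composite.

11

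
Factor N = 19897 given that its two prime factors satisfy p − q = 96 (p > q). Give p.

Since p = q + 96, we have 19897 = q(q + 96), so q² + 96q − 19897 = 0.
Discriminant: 96² + 4·19897 = 9216 + 79588 = 88804; √88804 = 298.
q = (−96 + 298)/2 = 101, and p = q + 96 = 197.
Check: 101 · 197 = 19897.

197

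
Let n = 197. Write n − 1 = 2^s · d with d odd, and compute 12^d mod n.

197 − 1 = 196 = 2^2 · 49, so d = 49.
12^1 ≡ 12 (mod 197)
12^2 ≡ 12^2 = 144 ≡ 144 (mod 197)
12^4 ≡ 144^2 = 20736 ≡ 51 (mod 197)
12^8 ≡ 51^2 = 2601 ≡ 40 (mod 197)
12^16 ≡ 40^2 = 1600 ≡ 24 (mod 197)
12^32 ≡ 24^2 = 576 ≡ 182 (mod 197)
49 = 32 + 16 + 1 in binary powers of 2.
So 12^49 ≡ 182 · 24 · 12 ≡ 14 (mod 197).
Squaring chain: 14 → 196; reaches −1, so base 12 does not prove 197 composite.

14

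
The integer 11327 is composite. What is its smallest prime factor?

11327 is odd.
Digit sum 14, not divisible by 3.
Ends in 7: not divisible by 5.
7: 11327 = 7·1618 + 1
11: 11327 = 11·1029 + 8
13: 11327 = 13·871 + 4
17: 11327 = 17·666 + 5
19: 11327 = 19·596 + 3
23: 11327 = 23·492 + 11
29: 11327 = 29·390 + 17
31: 11327 = 31·365 + 12
37: 11327 = 37·306 + 5
41: 11327 = 41·276 + 11
43: 11327 = 43·263 + 18
47: 11327 = 47·241

47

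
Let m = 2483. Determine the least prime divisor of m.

2483 is odd.
Digit sum 17, not divisible by 3.
Ends in 3: not divisible by 5.
7: 2483 = 7·354 + 5
11: 2483 = 11·225 + 8
13: 2483 = 13·191

13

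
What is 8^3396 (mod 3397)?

2013

8^1 ≡ 8 (mod 3397)
8^2 ≡ 8^2 = 64 ≡ 64 (mod 3397)
8^4 ≡ 64^2 = 4096 ≡ 699 (mod 3397)
8^8 ≡ 699^2 = 488601 ≡ 2830 (mod 3397)
8^16 ≡ 2830^2 = 8008900 ≡ 2171 (mod 3397)
8^32 ≡ 2171^2 = 4713241 ≡ 1602 (mod 3397)
8^64 ≡ 1602^2 = 2566404 ≡ 1669 (mod 3397)
8^128 ≡ 1669^2 = 2785561 ≡ 21 (mod 3397)
8^256 ≡ 21^2 = 441 ≡ 441 (mod 3397)
8^512 ≡ 441^2 = 194481 ≡ 852 (mod 3397)
8^1024 ≡ 852^2 = 725904 ≡ 2343 (mod 3397)
8^2048 ≡ 2343^2 = 5489649 ≡ 97 (mod 3397)
3396 = 2048 + 1024 + 256 + 64 + 4 in binary powers of 2.
So 8^3396 ≡ 97 · 2343 · 441 · 1669 · 699 ≡ 2013 (mod 3397).
Since 2013 ≠ 1, base 8 is a Fermat witness: 3397 is composite.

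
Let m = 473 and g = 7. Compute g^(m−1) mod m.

7^1 ≡ 7 (mod 473)
7^2 ≡ 7^2 = 49 ≡ 49 (mod 473)
7^4 ≡ 49^2 = 2401 ≡ 36 (mod 473)
7^8 ≡ 36^2 = 1296 ≡ 350 (mod 473)
7^16 ≡ 350^2 = 122500 ≡ 466 (mod 473)
7^32 ≡ 466^2 = 217156 ≡ 49 (mod 473)
7^64 ≡ 49^2 = 2401 ≡ 36 (mod 473)
7^128 ≡ 36^2 = 1296 ≡ 350 (mod 473)
7^256 ≡ 350^2 = 122500 ≡ 466 (mod 473)
472 = 256 + 128 + 64 + 16 + 8 in binary powers of 2.
So 7^472 ≡ 466 · 350 · 36 · 466 · 350 ≡ 423 (mod 473).
Since 423 ≠ 1, base 7 is a Fermat witness: 473 is composite.

423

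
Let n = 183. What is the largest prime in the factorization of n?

183 = 3 · 61
61 is prime.
So 183 = 3 · 61; the largest prime factor is 61.

61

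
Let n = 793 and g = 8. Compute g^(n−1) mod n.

729

8^1 ≡ 8 (mod 793)
8^2 ≡ 8^2 = 64 ≡ 64 (mod 793)
8^4 ≡ 64^2 = 4096 ≡ 131 (mod 793)
8^8 ≡ 131^2 = 17161 ≡ 508 (mod 793)
8^16 ≡ 508^2 = 258064 ≡ 339 (mod 793)
8^32 ≡ 339^2 = 114921 ≡ 729 (mod 793)
8^64 ≡ 729^2 = 531441 ≡ 131 (mod 793)
8^128 ≡ 131^2 = 17161 ≡ 508 (mod 793)
8^256 ≡ 508^2 = 258064 ≡ 339 (mod 793)
8^512 ≡ 339^2 = 114921 ≡ 729 (mod 793)
792 = 512 + 256 + 16 + 8 in binary powers of 2.
So 8^792 ≡ 729 · 339 · 339 · 508 ≡ 729 (mod 793).
Since 729 ≠ 1, base 8 is a Fermat witness: 793 is composite.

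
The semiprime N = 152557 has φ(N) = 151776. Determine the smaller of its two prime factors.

373

φ(n) = (p−1)(q−1) = n − (p+q) + 1, so p + q = 152557 − 151776 + 1 = 782.
p and q are the roots of t² − 782t + 152557 = 0.
Discriminant: 782² − 4·152557 = 611524 − 610228 = 1296; √1296 = 36.
q = (782 − 36)/2 = 373, p = (782 + 36)/2 = 409.
Check: 373 · 409 = 152557.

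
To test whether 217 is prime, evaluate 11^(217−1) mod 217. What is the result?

11^1 ≡ 11 (mod 217)
11^2 ≡ 11^2 = 121 ≡ 121 (mod 217)
11^4 ≡ 121^2 = 14641 ≡ 102 (mod 217)
11^8 ≡ 102^2 = 10404 ≡ 205 (mod 217)
11^16 ≡ 205^2 = 42025 ≡ 144 (mod 217)
11^32 ≡ 144^2 = 20736 ≡ 121 (mod 217)
11^64 ≡ 121^2 = 14641 ≡ 102 (mod 217)
11^128 ≡ 102^2 = 10404 ≡ 205 (mod 217)
216 = 128 + 64 + 16 + 8 in binary powers of 2.
So 11^216 ≡ 205 · 102 · 144 · 205 ≡ 190 (mod 217).
Since 190 ≠ 1, base 11 is a Fermat witness: 217 is composite.

190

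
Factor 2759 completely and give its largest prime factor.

89

2759 = 31 · 89
89 is prime.
So 2759 = 31 · 89; the largest prime factor is 89.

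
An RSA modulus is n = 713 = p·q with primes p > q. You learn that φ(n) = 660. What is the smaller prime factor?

φ(n) = (p−1)(q−1) = n − (p+q) + 1, so p + q = 713 − 660 + 1 = 54.
p and q are the roots of t² − 54t + 713 = 0.
Discriminant: 54² − 4·713 = 2916 − 2852 = 64; √64 = 8.
q = (54 − 8)/2 = 23, p = (54 + 8)/2 = 31.
Check: 23 · 31 = 713.

23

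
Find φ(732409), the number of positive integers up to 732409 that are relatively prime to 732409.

Factor: 732409 = 73 · 79 · 127.
φ(732409) = (73−1) · (79−1) · (127−1) = 72 · 78 · 126 = 707616.

707616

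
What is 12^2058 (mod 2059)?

12^1 ≡ 12 (mod 2059)
12^2 ≡ 12^2 = 144 ≡ 144 (mod 2059)
12^4 ≡ 144^2 = 20736 ≡ 146 (mod 2059)
12^8 ≡ 146^2 = 21316 ≡ 726 (mod 2059)
12^16 ≡ 726^2 = 527076 ≡ 2031 (mod 2059)
12^32 ≡ 2031^2 = 4124961 ≡ 784 (mod 2059)
12^64 ≡ 784^2 = 614656 ≡ 1074 (mod 2059)
12^128 ≡ 1074^2 = 1153476 ≡ 436 (mod 2059)
12^256 ≡ 436^2 = 190096 ≡ 668 (mod 2059)
12^512 ≡ 668^2 = 446224 ≡ 1480 (mod 2059)
12^1024 ≡ 1480^2 = 2190400 ≡ 1683 (mod 2059)
12^2048 ≡ 1683^2 = 2832489 ≡ 1364 (mod 2059)
2058 = 2048 + 8 + 2 in binary powers of 2.
So 12^2058 ≡ 1364 · 726 · 144 ≡ 1971 (mod 2059).
Since 1971 ≠ 1, base 12 is a Fermat witness: 2059 is composite.

1971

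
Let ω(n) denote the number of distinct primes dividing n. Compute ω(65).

2

65 = 5 · 13
65 = 5 · 13, which has 2 distinct prime factors.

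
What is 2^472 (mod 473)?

2^1 ≡ 2 (mod 473)
2^2 ≡ 2^2 = 4 ≡ 4 (mod 473)
2^4 ≡ 4^2 = 16 ≡ 16 (mod 473)
2^8 ≡ 16^2 = 256 ≡ 256 (mod 473)
2^16 ≡ 256^2 = 65536 ≡ 262 (mod 473)
2^32 ≡ 262^2 = 68644 ≡ 59 (mod 473)
2^64 ≡ 59^2 = 3481 ≡ 170 (mod 473)
2^128 ≡ 170^2 = 28900 ≡ 47 (mod 473)
2^256 ≡ 47^2 = 2209 ≡ 317 (mod 473)
472 = 256 + 128 + 64 + 16 + 8 in binary powers of 2.
So 2^472 ≡ 317 · 47 · 170 · 262 · 256 ≡ 422 (mod 473).
Since 422 ≠ 1, base 2 is a Fermat witness: 473 is composite.

422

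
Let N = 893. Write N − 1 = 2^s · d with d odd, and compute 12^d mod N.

893 − 1 = 892 = 2^2 · 223, so d = 223.
12^1 ≡ 12 (mod 893)
12^2 ≡ 12^2 = 144 ≡ 144 (mod 893)
12^4 ≡ 144^2 = 20736 ≡ 197 (mod 893)
12^8 ≡ 197^2 = 38809 ≡ 410 (mod 893)
12^16 ≡ 410^2 = 168100 ≡ 216 (mod 893)
12^32 ≡ 216^2 = 46656 ≡ 220 (mod 893)
12^64 ≡ 220^2 = 48400 ≡ 178 (mod 893)
12^128 ≡ 178^2 = 31684 ≡ 429 (mod 893)
223 = 128 + 64 + 16 + 8 + 4 + 2 + 1 in binary powers of 2.
So 12^223 ≡ 429 · 178 · 216 · 410 · 197 · 144 · 12 ≡ 639 (mod 893).
Squaring chain: 639 → 220; never reaches −1, so base 12 is a Miller–Rabin witness that 893 is composite.

639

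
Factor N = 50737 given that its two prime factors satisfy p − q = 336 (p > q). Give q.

Since p = q + 336, we have 50737 = q(q + 336), so q² + 336q − 50737 = 0.
Discriminant: 336² + 4·50737 = 112896 + 202948 = 315844; √315844 = 562.
q = (−336 + 562)/2 = 113, and p = q + 336 = 449.
Check: 113 · 449 = 50737.

113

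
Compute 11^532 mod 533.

11^1 ≡ 11 (mod 533)
11^2 ≡ 11^2 = 121 ≡ 121 (mod 533)
11^4 ≡ 121^2 = 14641 ≡ 250 (mod 533)
11^8 ≡ 250^2 = 62500 ≡ 139 (mod 533)
11^16 ≡ 139^2 = 19321 ≡ 133 (mod 533)
11^32 ≡ 133^2 = 17689 ≡ 100 (mod 533)
11^64 ≡ 100^2 = 10000 ≡ 406 (mod 533)
11^128 ≡ 406^2 = 164836 ≡ 139 (mod 533)
11^256 ≡ 139^2 = 19321 ≡ 133 (mod 533)
11^512 ≡ 133^2 = 17689 ≡ 100 (mod 533)
532 = 512 + 16 + 4 in binary powers of 2.
So 11^532 ≡ 100 · 133 · 250 ≡ 146 (mod 533).
Since 146 ≠ 1, base 11 is a Fermat witness: 533 is composite.

146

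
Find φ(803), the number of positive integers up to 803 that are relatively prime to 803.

720

Factor: 803 = 11 · 73.
φ(803) = (11−1) · (73−1) = 10 · 72 = 720.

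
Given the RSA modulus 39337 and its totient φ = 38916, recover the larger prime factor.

φ(n) = (p−1)(q−1) = n − (p+q) + 1, so p + q = 39337 − 38916 + 1 = 422.
p and q are the roots of t² − 422t + 39337 = 0.
Discriminant: 422² − 4·39337 = 178084 − 157348 = 20736; √20736 = 144.
q = (422 − 144)/2 = 139, p = (422 + 144)/2 = 283.
Check: 139 · 283 = 39337.

283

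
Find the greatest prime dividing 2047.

2047 = 23 · 89
89 is prime.
So 2047 = 23 · 89; the largest prime factor is 89.

89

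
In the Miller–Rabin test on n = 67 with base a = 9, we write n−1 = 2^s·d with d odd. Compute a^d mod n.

67 − 1 = 66 = 2^1 · 33, so d = 33.
9^1 ≡ 9 (mod 67)
9^2 ≡ 9^2 = 81 ≡ 14 (mod 67)
9^4 ≡ 14^2 = 196 ≡ 62 (mod 67)
9^8 ≡ 62^2 = 3844 ≡ 25 (mod 67)
9^16 ≡ 25^2 = 625 ≡ 22 (mod 67)
9^32 ≡ 22^2 = 484 ≡ 15 (mod 67)
33 = 32 + 1 in binary powers of 2.
So 9^33 ≡ 15 · 9 ≡ 1 (mod 67).
Since 9^d ≡ 1 (mod 67), base 9 does not prove 67 composite.

1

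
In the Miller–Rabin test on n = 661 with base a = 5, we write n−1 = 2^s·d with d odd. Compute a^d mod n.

660

661 − 1 = 660 = 2^2 · 165, so d = 165.
5^1 ≡ 5 (mod 661)
5^2 ≡ 5^2 = 25 ≡ 25 (mod 661)
5^4 ≡ 25^2 = 625 ≡ 625 (mod 661)
5^8 ≡ 625^2 = 390625 ≡ 635 (mod 661)
5^16 ≡ 635^2 = 403225 ≡ 15 (mod 661)
5^32 ≡ 15^2 = 225 ≡ 225 (mod 661)
5^64 ≡ 225^2 = 50625 ≡ 389 (mod 661)
5^128 ≡ 389^2 = 151321 ≡ 613 (mod 661)
165 = 128 + 32 + 4 + 1 in binary powers of 2.
So 5^165 ≡ 613 · 225 · 625 · 5 ≡ 660 (mod 661).
Since 5^d ≡ 660 (mod 661), base 5 does not prove 661 composite.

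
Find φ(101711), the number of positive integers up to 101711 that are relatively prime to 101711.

Factor: 101711 = 17 · 31 · 193.
φ(101711) = (17−1) · (31−1) · (193−1) = 16 · 30 · 192 = 92160.

92160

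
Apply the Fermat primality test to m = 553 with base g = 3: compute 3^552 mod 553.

176

3^1 ≡ 3 (mod 553)
3^2 ≡ 3^2 = 9 ≡ 9 (mod 553)
3^4 ≡ 9^2 = 81 ≡ 81 (mod 553)
3^8 ≡ 81^2 = 6561 ≡ 478 (mod 553)
3^16 ≡ 478^2 = 228484 ≡ 95 (mod 553)
3^32 ≡ 95^2 = 9025 ≡ 177 (mod 553)
3^64 ≡ 177^2 = 31329 ≡ 361 (mod 553)
3^128 ≡ 361^2 = 130321 ≡ 366 (mod 553)
3^256 ≡ 366^2 = 133956 ≡ 130 (mod 553)
3^512 ≡ 130^2 = 16900 ≡ 310 (mod 553)
552 = 512 + 32 + 8 in binary powers of 2.
So 3^552 ≡ 310 · 177 · 478 ≡ 176 (mod 553).
Since 176 ≠ 1, base 3 is a Fermat witness: 553 is composite.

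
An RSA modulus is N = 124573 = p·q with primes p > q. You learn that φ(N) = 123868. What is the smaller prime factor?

347

φ(n) = (p−1)(q−1) = n − (p+q) + 1, so p + q = 124573 − 123868 + 1 = 706.
p and q are the roots of t² − 706t + 124573 = 0.
Discriminant: 706² − 4·124573 = 498436 − 498292 = 144; √144 = 12.
q = (706 − 12)/2 = 347, p = (706 + 12)/2 = 359.
Check: 347 · 359 = 124573.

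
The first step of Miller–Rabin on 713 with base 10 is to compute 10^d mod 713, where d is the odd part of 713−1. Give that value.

713 − 1 = 712 = 2^3 · 89, so d = 89.
10^1 ≡ 10 (mod 713)
10^2 ≡ 10^2 = 100 ≡ 100 (mod 713)
10^4 ≡ 100^2 = 10000 ≡ 18 (mod 713)
10^8 ≡ 18^2 = 324 ≡ 324 (mod 713)
10^16 ≡ 324^2 = 104976 ≡ 165 (mod 713)
10^32 ≡ 165^2 = 27225 ≡ 131 (mod 713)
10^64 ≡ 131^2 = 17161 ≡ 49 (mod 713)
89 = 64 + 16 + 8 + 1 in binary powers of 2.
So 10^89 ≡ 49 · 165 · 324 · 10 ≡ 493 (mod 713).
Squaring chain: 493 → 629 → 639; never reaches −1, so base 10 is a Miller–Rabin witness that 713 is composite.

493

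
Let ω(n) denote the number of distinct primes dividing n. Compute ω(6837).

3

6837 = 3 · 2279
2279 = 43 · 53
6837 = 3 · 43 · 53, which has 3 distinct prime factors.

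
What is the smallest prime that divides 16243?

37

16243 is odd.
Digit sum 16, not divisible by 3.
Ends in 3: not divisible by 5.
7: 16243 = 7·2320 + 3
11: 16243 = 11·1476 + 7
13: 16243 = 13·1249 + 6
17: 16243 = 17·955 + 8
19: 16243 = 19·854 + 17
23: 16243 = 23·706 + 5
29: 16243 = 29·560 + 3
31: 16243 = 31·523 + 30
37: 16243 = 37·439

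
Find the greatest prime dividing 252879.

97

252879 = 3 · 84293
84293 = 11 · 7663
7663 = 79 · 97
97 is prime.
So 252879 = 3 · 11 · 79 · 97; the largest prime factor is 97.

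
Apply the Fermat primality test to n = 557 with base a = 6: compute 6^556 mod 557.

6^1 ≡ 6 (mod 557)
6^2 ≡ 6^2 = 36 ≡ 36 (mod 557)
6^4 ≡ 36^2 = 1296 ≡ 182 (mod 557)
6^8 ≡ 182^2 = 33124 ≡ 261 (mod 557)
6^16 ≡ 261^2 = 68121 ≡ 167 (mod 557)
6^32 ≡ 167^2 = 27889 ≡ 39 (mod 557)
6^64 ≡ 39^2 = 1521 ≡ 407 (mod 557)
6^128 ≡ 407^2 = 165649 ≡ 220 (mod 557)
6^256 ≡ 220^2 = 48400 ≡ 498 (mod 557)
6^512 ≡ 498^2 = 248004 ≡ 139 (mod 557)
556 = 512 + 32 + 8 + 4 in binary powers of 2.
So 6^556 ≡ 139 · 39 · 261 · 182 ≡ 1 (mod 557).
Since the result is 1, base 6 gives no evidence that 557 is composite.

1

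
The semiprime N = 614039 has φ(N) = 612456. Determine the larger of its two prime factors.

907

φ(n) = (p−1)(q−1) = n − (p+q) + 1, so p + q = 614039 − 612456 + 1 = 1584.
p and q are the roots of t² − 1584t + 614039 = 0.
Discriminant: 1584² − 4·614039 = 2509056 − 2456156 = 52900; √52900 = 230.
q = (1584 − 230)/2 = 677, p = (1584 + 230)/2 = 907.
Check: 677 · 907 = 614039.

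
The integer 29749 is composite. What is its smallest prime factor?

71

29749 is odd.
Digit sum 31, not divisible by 3.
Ends in 9: not divisible by 5.
7: 29749 = 7·4249 + 6
11: 29749 = 11·2704 + 5
13: 29749 = 13·2288 + 5
17: 29749 = 17·1749 + 16
19: 29749 = 19·1565 + 14
23: 29749 = 23·1293 + 10
29: 29749 = 29·1025 + 24
31: 29749 = 31·959 + 20
37: 29749 = 37·804 + 1
41: 29749 = 41·725 + 24
43: 29749 = 43·691 + 36
47: 29749 = 47·632 + 45
53: 29749 = 53·561 + 16
59: 29749 = 59·504 + 13
61: 29749 = 61·487 + 42
67: 29749 = 67·444 + 1
71: 29749 = 71·419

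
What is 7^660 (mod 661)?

1

7^1 ≡ 7 (mod 661)
7^2 ≡ 7^2 = 49 ≡ 49 (mod 661)
7^4 ≡ 49^2 = 2401 ≡ 418 (mod 661)
7^8 ≡ 418^2 = 174724 ≡ 220 (mod 661)
7^16 ≡ 220^2 = 48400 ≡ 147 (mod 661)
7^32 ≡ 147^2 = 21609 ≡ 457 (mod 661)
7^64 ≡ 457^2 = 208849 ≡ 634 (mod 661)
7^128 ≡ 634^2 = 401956 ≡ 68 (mod 661)
7^256 ≡ 68^2 = 4624 ≡ 658 (mod 661)
7^512 ≡ 658^2 = 432964 ≡ 9 (mod 661)
660 = 512 + 128 + 16 + 4 in binary powers of 2.
So 7^660 ≡ 9 · 68 · 147 · 418 ≡ 1 (mod 661).
Since the result is 1, base 7 gives no evidence that 661 is composite.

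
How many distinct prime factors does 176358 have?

176358 = 2 · 88179
88179 = 3 · 29393
29393 = 7 · 4199
4199 = 13 · 323
323 = 17 · 19
176358 = 2 · 3 · 7 · 13 · 17 · 19, which has 6 distinct prime factors.

6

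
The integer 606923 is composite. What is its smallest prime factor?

606923 is odd.
Digit sum 26, not divisible by 3.
Ends in 3: not divisible by 5.
7: 606923 = 7·86703 + 2
11: 606923 = 11·55174 + 9
13: 606923 = 13·46686 + 5
17: 606923 = 17·35701 + 6
19: 606923 = 19·31943 + 6
23: 606923 = 23·26387 + 22
29: 606923 = 29·20928 + 11
31: 606923 = 31·19578 + 5
37: 606923 = 37·16403 + 12
41: 606923 = 41·14803

41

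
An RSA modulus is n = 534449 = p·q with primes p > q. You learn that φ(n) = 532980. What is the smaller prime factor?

659

φ(n) = (p−1)(q−1) = n − (p+q) + 1, so p + q = 534449 − 532980 + 1 = 1470.
p and q are the roots of t² − 1470t + 534449 = 0.
Discriminant: 1470² − 4·534449 = 2160900 − 2137796 = 23104; √23104 = 152.
q = (1470 − 152)/2 = 659, p = (1470 + 152)/2 = 811.
Check: 659 · 811 = 534449.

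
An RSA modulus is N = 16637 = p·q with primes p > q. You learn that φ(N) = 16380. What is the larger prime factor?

131

φ(n) = (p−1)(q−1) = n − (p+q) + 1, so p + q = 16637 − 16380 + 1 = 258.
p and q are the roots of t² − 258t + 16637 = 0.
Discriminant: 258² − 4·16637 = 66564 − 66548 = 16; √16 = 4.
q = (258 − 4)/2 = 127, p = (258 + 4)/2 = 131.
Check: 127 · 131 = 16637.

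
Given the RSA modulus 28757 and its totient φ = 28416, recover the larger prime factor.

193

φ(n) = (p−1)(q−1) = n − (p+q) + 1, so p + q = 28757 − 28416 + 1 = 342.
p and q are the roots of t² − 342t + 28757 = 0.
Discriminant: 342² − 4·28757 = 116964 − 115028 = 1936; √1936 = 44.
q = (342 − 44)/2 = 149, p = (342 + 44)/2 = 193.
Check: 149 · 193 = 28757.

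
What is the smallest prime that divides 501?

501 is odd.
Digit sum 6, divisible by 3.

3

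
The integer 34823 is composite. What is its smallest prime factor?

97

34823 is odd.
Digit sum 20, not divisible by 3.
Ends in 3: not divisible by 5.
7: 34823 = 7·4974 + 5
11: 34823 = 11·3165 + 8
13: 34823 = 13·2678 + 9
17: 34823 = 17·2048 + 7
19: 34823 = 19·1832 + 15
23: 34823 = 23·1514 + 1
29: 34823 = 29·1200 + 23
31: 34823 = 31·1123 + 10
37: 34823 = 37·941 + 6
41: 34823 = 41·849 + 14
43: 34823 = 43·809 + 36
47: 34823 = 47·740 + 43
53: 34823 = 53·657 + 2
59: 34823 = 59·590 + 13
61: 34823 = 61·570 + 53
67: 34823 = 67·519 + 50
71: 34823 = 71·490 + 33
73: 34823 = 73·477 + 2
79: 34823 = 79·440 + 63
83: 34823 = 83·419 + 46
89: 34823 = 89·391 + 24
97: 34823 = 97·359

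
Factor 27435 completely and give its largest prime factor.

27435 = 3 · 9145
9145 = 5 · 1829
1829 = 31 · 59
59 is prime.
So 27435 = 3 · 5 · 31 · 59; the largest prime factor is 59.

59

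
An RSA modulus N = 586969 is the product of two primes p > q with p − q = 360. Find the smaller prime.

607

Since p = q + 360, we have 586969 = q(q + 360), so q² + 360q − 586969 = 0.
Discriminant: 360² + 4·586969 = 129600 + 2347876 = 2477476; √2477476 = 1574.
q = (−360 + 1574)/2 = 607, and p = q + 360 = 967.
Check: 607 · 967 = 586969.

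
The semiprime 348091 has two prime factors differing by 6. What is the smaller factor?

587

Since p = q + 6, we have 348091 = q(q + 6), so q² + 6q − 348091 = 0.
Discriminant: 6² + 4·348091 = 36 + 1392364 = 1392400; √1392400 = 1180.
q = (−6 + 1180)/2 = 587, and p = q + 6 = 593.
Check: 587 · 593 = 348091.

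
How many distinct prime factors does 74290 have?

5

74290 = 2 · 37145
37145 = 5 · 7429
7429 = 17 · 437
437 = 19 · 23
74290 = 2 · 5 · 17 · 19 · 23, which has 5 distinct prime factors.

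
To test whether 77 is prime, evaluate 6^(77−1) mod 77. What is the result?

6^1 ≡ 6 (mod 77)
6^2 ≡ 6^2 = 36 ≡ 36 (mod 77)
6^4 ≡ 36^2 = 1296 ≡ 64 (mod 77)
6^8 ≡ 64^2 = 4096 ≡ 15 (mod 77)
6^16 ≡ 15^2 = 225 ≡ 71 (mod 77)
6^32 ≡ 71^2 = 5041 ≡ 36 (mod 77)
6^64 ≡ 36^2 = 1296 ≡ 64 (mod 77)
76 = 64 + 8 + 4 in binary powers of 2.
So 6^76 ≡ 64 · 15 · 64 ≡ 71 (mod 77).
Since 71 ≠ 1, base 6 is a Fermat witness: 77 is composite.

71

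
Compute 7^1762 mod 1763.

1197

7^1 ≡ 7 (mod 1763)
7^2 ≡ 7^2 = 49 ≡ 49 (mod 1763)
7^4 ≡ 49^2 = 2401 ≡ 638 (mod 1763)
7^8 ≡ 638^2 = 407044 ≡ 1554 (mod 1763)
7^16 ≡ 1554^2 = 2414916 ≡ 1369 (mod 1763)
7^32 ≡ 1369^2 = 1874161 ≡ 92 (mod 1763)
7^64 ≡ 92^2 = 8464 ≡ 1412 (mod 1763)
7^128 ≡ 1412^2 = 1993744 ≡ 1554 (mod 1763)
7^256 ≡ 1554^2 = 2414916 ≡ 1369 (mod 1763)
7^512 ≡ 1369^2 = 1874161 ≡ 92 (mod 1763)
7^1024 ≡ 92^2 = 8464 ≡ 1412 (mod 1763)
1762 = 1024 + 512 + 128 + 64 + 32 + 2 in binary powers of 2.
So 7^1762 ≡ 1412 · 92 · 1554 · 1412 · 92 · 49 ≡ 1197 (mod 1763).
Since 1197 ≠ 1, base 7 is a Fermat witness: 1763 is composite.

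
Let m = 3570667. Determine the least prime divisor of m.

97

3570667 is odd.
Digit sum 34, not divisible by 3.
Ends in 7: not divisible by 5.
7: 3570667 = 7·510095 + 2
11: 3570667 = 11·324606 + 1
13: 3570667 = 13·274666 + 9
17: 3570667 = 17·210039 + 4
19: 3570667 = 19·187929 + 16
23: 3570667 = 23·155246 + 9
29: 3570667 = 29·123126 + 13
31: 3570667 = 31·115182 + 25
37: 3570667 = 37·96504 + 19
41: 3570667 = 41·87089 + 18
43: 3570667 = 43·83038 + 33
47: 3570667 = 47·75971 + 30
53: 3570667 = 53·67371 + 4
59: 3570667 = 59·60519 + 46
61: 3570667 = 61·58535 + 32
67: 3570667 = 67·53293 + 36
71: 3570667 = 71·50291 + 6
73: 3570667 = 73·48913 + 18
79: 3570667 = 79·45198 + 25
83: 3570667 = 83·43020 + 7
89: 3570667 = 89·40119 + 76
97: 3570667 = 97·36811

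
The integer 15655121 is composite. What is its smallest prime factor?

15655121 is odd.
Digit sum 26, not divisible by 3.
Ends in 1: not divisible by 5.
7: 15655121 = 7·2236445 + 6
11: 15655121 = 11·1423192 + 9
13: 15655121 = 13·1204240 + 1
17: 15655121 = 17·920889 + 8
19: 15655121 = 19·823953 + 14
23: 15655121 = 23·680657 + 10
29: 15655121 = 29·539831 + 22
31: 15655121 = 31·505003 + 28
37: 15655121 = 37·423111 + 14
41: 15655121 = 41·381832 + 9
43: 15655121 = 43·364072 + 25
47: 15655121 = 47·333087 + 32
53: 15655121 = 53·295379 + 34
59: 15655121 = 59·265341 + 2
61: 15655121 = 61·256641 + 20
67: 15655121 = 67·233658 + 35
71: 15655121 = 71·220494 + 47
73: 15655121 = 73·214453 + 52
79: 15655121 = 79·198166 + 7
83: 15655121 = 83·188615 + 76
89: 15655121 = 89·175900 + 21
97: 15655121 = 97·161393

97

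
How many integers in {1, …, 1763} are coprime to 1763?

Factor: 1763 = 41 · 43.
φ(1763) = (41−1) · (43−1) = 40 · 42 = 1680.

1680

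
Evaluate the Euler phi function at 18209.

17940

Factor: 18209 = 131 · 139.
φ(18209) = (131−1) · (139−1) = 130 · 138 = 17940.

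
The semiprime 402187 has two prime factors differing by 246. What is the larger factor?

769

Since p = q + 246, we have 402187 = q(q + 246), so q² + 246q − 402187 = 0.
Discriminant: 246² + 4·402187 = 60516 + 1608748 = 1669264; √1669264 = 1292.
q = (−246 + 1292)/2 = 523, and p = q + 246 = 769.
Check: 523 · 769 = 402187.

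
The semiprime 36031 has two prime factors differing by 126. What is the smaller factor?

137

Since p = q + 126, we have 36031 = q(q + 126), so q² + 126q − 36031 = 0.
Discriminant: 126² + 4·36031 = 15876 + 144124 = 160000; √160000 = 400.
q = (−126 + 400)/2 = 137, and p = q + 126 = 263.
Check: 137 · 263 = 36031.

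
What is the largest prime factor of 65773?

73

65773 = 17 · 3869
3869 = 53 · 73
73 is prime.
So 65773 = 17 · 53 · 73; the largest prime factor is 73.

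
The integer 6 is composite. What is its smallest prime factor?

2

6 is even: 2 divides it.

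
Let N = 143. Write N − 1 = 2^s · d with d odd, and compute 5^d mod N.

143 − 1 = 142 = 2^1 · 71, so d = 71.
5^1 ≡ 5 (mod 143)
5^2 ≡ 5^2 = 25 ≡ 25 (mod 143)
5^4 ≡ 25^2 = 625 ≡ 53 (mod 143)
5^8 ≡ 53^2 = 2809 ≡ 92 (mod 143)
5^16 ≡ 92^2 = 8464 ≡ 27 (mod 143)
5^32 ≡ 27^2 = 729 ≡ 14 (mod 143)
5^64 ≡ 14^2 = 196 ≡ 53 (mod 143)
71 = 64 + 4 + 2 + 1 in binary powers of 2.
So 5^71 ≡ 53 · 53 · 25 · 5 ≡ 60 (mod 143).
Squaring chain: 60; never reaches −1, so base 5 is a Miller–Rabin witness that 143 is composite.

60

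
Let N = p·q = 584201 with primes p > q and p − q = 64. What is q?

Since p = q + 64, we have 584201 = q(q + 64), so q² + 64q − 584201 = 0.
Discriminant: 64² + 4·584201 = 4096 + 2336804 = 2340900; √2340900 = 1530.
q = (−64 + 1530)/2 = 733, and p = q + 64 = 797.
Check: 733 · 797 = 584201.

733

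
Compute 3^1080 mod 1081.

3^1 ≡ 3 (mod 1081)
3^2 ≡ 3^2 = 9 ≡ 9 (mod 1081)
3^4 ≡ 9^2 = 81 ≡ 81 (mod 1081)
3^8 ≡ 81^2 = 6561 ≡ 75 (mod 1081)
3^16 ≡ 75^2 = 5625 ≡ 220 (mod 1081)
3^32 ≡ 220^2 = 48400 ≡ 836 (mod 1081)
3^64 ≡ 836^2 = 698896 ≡ 570 (mod 1081)
3^128 ≡ 570^2 = 324900 ≡ 600 (mod 1081)
3^256 ≡ 600^2 = 360000 ≡ 27 (mod 1081)
3^512 ≡ 27^2 = 729 ≡ 729 (mod 1081)
3^1024 ≡ 729^2 = 531441 ≡ 670 (mod 1081)
1080 = 1024 + 32 + 16 + 8 in binary powers of 2.
So 3^1080 ≡ 670 · 836 · 220 · 75 ≡ 768 (mod 1081).
Since 768 ≠ 1, base 3 is a Fermat witness: 1081 is composite.

768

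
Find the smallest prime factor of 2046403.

2046403 is odd.
Digit sum 19, not divisible by 3.
Ends in 3: not divisible by 5.
7: 2046403 = 7·292343 + 2
11: 2046403 = 11·186036 + 7
13: 2046403 = 13·157415 + 8
17: 2046403 = 17·120376 + 11
19: 2046403 = 19·107705 + 8
23: 2046403 = 23·88974 + 1
29: 2046403 = 29·70565 + 18
31: 2046403 = 31·66013

31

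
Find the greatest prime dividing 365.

365 = 5 · 73
73 is prime.
So 365 = 5 · 73; the largest prime factor is 73.

73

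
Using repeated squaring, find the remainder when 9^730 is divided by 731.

13

9^1 ≡ 9 (mod 731)
9^2 ≡ 9^2 = 81 ≡ 81 (mod 731)
9^4 ≡ 81^2 = 6561 ≡ 713 (mod 731)
9^8 ≡ 713^2 = 508369 ≡ 324 (mod 731)
9^16 ≡ 324^2 = 104976 ≡ 443 (mod 731)
9^32 ≡ 443^2 = 196249 ≡ 341 (mod 731)
9^64 ≡ 341^2 = 116281 ≡ 52 (mod 731)
9^128 ≡ 52^2 = 2704 ≡ 511 (mod 731)
9^256 ≡ 511^2 = 261121 ≡ 154 (mod 731)
9^512 ≡ 154^2 = 23716 ≡ 324 (mod 731)
730 = 512 + 128 + 64 + 16 + 8 + 2 in binary powers of 2.
So 9^730 ≡ 324 · 511 · 52 · 443 · 324 · 81 ≡ 13 (mod 731).
Since 13 ≠ 1, base 9 is a Fermat witness: 731 is composite.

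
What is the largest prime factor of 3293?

3293 = 37 · 89
89 is prime.
So 3293 = 37 · 89; the largest prime factor is 89.

89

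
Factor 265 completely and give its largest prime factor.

53

265 = 5 · 53
53 is prime.
So 265 = 5 · 53; the largest prime factor is 53.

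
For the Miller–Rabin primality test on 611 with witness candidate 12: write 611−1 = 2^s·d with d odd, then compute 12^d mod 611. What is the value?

611 − 1 = 610 = 2^1 · 305, so d = 305.
12^1 ≡ 12 (mod 611)
12^2 ≡ 12^2 = 144 ≡ 144 (mod 611)
12^4 ≡ 144^2 = 20736 ≡ 573 (mod 611)
12^8 ≡ 573^2 = 328329 ≡ 222 (mod 611)
12^16 ≡ 222^2 = 49284 ≡ 404 (mod 611)
12^32 ≡ 404^2 = 163216 ≡ 79 (mod 611)
12^64 ≡ 79^2 = 6241 ≡ 131 (mod 611)
12^128 ≡ 131^2 = 17161 ≡ 53 (mod 611)
12^256 ≡ 53^2 = 2809 ≡ 365 (mod 611)
305 = 256 + 32 + 16 + 1 in binary powers of 2.
So 12^305 ≡ 365 · 79 · 404 · 12 ≡ 168 (mod 611).
Squaring chain: 168; never reaches −1, so base 12 is a Miller–Rabin witness that 611 is composite.

168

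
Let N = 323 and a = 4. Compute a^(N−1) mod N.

101

4^1 ≡ 4 (mod 323)
4^2 ≡ 4^2 = 16 ≡ 16 (mod 323)
4^4 ≡ 16^2 = 256 ≡ 256 (mod 323)
4^8 ≡ 256^2 = 65536 ≡ 290 (mod 323)
4^16 ≡ 290^2 = 84100 ≡ 120 (mod 323)
4^32 ≡ 120^2 = 14400 ≡ 188 (mod 323)
4^64 ≡ 188^2 = 35344 ≡ 137 (mod 323)
4^128 ≡ 137^2 = 18769 ≡ 35 (mod 323)
4^256 ≡ 35^2 = 1225 ≡ 256 (mod 323)
322 = 256 + 64 + 2 in binary powers of 2.
So 4^322 ≡ 256 · 137 · 16 ≡ 101 (mod 323).
Since 101 ≠ 1, base 4 is a Fermat witness: 323 is composite.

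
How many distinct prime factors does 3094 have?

3094 = 2 · 1547
1547 = 7 · 221
221 = 13 · 17
3094 = 2 · 7 · 13 · 17, which has 4 distinct prime factors.

4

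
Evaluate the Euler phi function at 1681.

Factor: 1681 = 41^2.
φ(1681) = 41^1·(41−1) = 1640.

1640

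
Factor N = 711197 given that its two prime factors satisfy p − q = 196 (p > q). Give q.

751

Since p = q + 196, we have 711197 = q(q + 196), so q² + 196q − 711197 = 0.
Discriminant: 196² + 4·711197 = 38416 + 2844788 = 2883204; √2883204 = 1698.
q = (−196 + 1698)/2 = 751, and p = q + 196 = 947.
Check: 751 · 947 = 711197.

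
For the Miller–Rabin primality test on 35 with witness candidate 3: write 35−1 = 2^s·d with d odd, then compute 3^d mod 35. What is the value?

33

35 − 1 = 34 = 2^1 · 17, so d = 17.
3^1 ≡ 3 (mod 35)
3^2 ≡ 3^2 = 9 ≡ 9 (mod 35)
3^4 ≡ 9^2 = 81 ≡ 11 (mod 35)
3^8 ≡ 11^2 = 121 ≡ 16 (mod 35)
3^16 ≡ 16^2 = 256 ≡ 11 (mod 35)
17 = 16 + 1 in binary powers of 2.
So 3^17 ≡ 11 · 3 ≡ 33 (mod 35).
Squaring chain: 33; never reaches −1, so base 3 is a Miller–Rabin witness that 35 is composite.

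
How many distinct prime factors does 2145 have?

4

2145 = 3 · 715
715 = 5 · 143
143 = 11 · 13
2145 = 3 · 5 · 11 · 13, which has 4 distinct prime factors.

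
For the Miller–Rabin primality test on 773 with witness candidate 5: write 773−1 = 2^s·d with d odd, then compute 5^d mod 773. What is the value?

456

773 − 1 = 772 = 2^2 · 193, so d = 193.
5^1 ≡ 5 (mod 773)
5^2 ≡ 5^2 = 25 ≡ 25 (mod 773)
5^4 ≡ 25^2 = 625 ≡ 625 (mod 773)
5^8 ≡ 625^2 = 390625 ≡ 260 (mod 773)
5^16 ≡ 260^2 = 67600 ≡ 349 (mod 773)
5^32 ≡ 349^2 = 121801 ≡ 440 (mod 773)
5^64 ≡ 440^2 = 193600 ≡ 350 (mod 773)
5^128 ≡ 350^2 = 122500 ≡ 366 (mod 773)
193 = 128 + 64 + 1 in binary powers of 2.
So 5^193 ≡ 366 · 350 · 5 ≡ 456 (mod 773).
Squaring chain: 456 → 772; reaches −1, so base 5 does not prove 773 composite.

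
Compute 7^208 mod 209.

7^1 ≡ 7 (mod 209)
7^2 ≡ 7^2 = 49 ≡ 49 (mod 209)
7^4 ≡ 49^2 = 2401 ≡ 102 (mod 209)
7^8 ≡ 102^2 = 10404 ≡ 163 (mod 209)
7^16 ≡ 163^2 = 26569 ≡ 26 (mod 209)
7^32 ≡ 26^2 = 676 ≡ 49 (mod 209)
7^64 ≡ 49^2 = 2401 ≡ 102 (mod 209)
7^128 ≡ 102^2 = 10404 ≡ 163 (mod 209)
208 = 128 + 64 + 16 in binary powers of 2.
So 7^208 ≡ 163 · 102 · 26 ≡ 64 (mod 209).
Since 64 ≠ 1, base 7 is a Fermat witness: 209 is composite.

64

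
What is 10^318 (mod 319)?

122

10^1 ≡ 10 (mod 319)
10^2 ≡ 10^2 = 100 ≡ 100 (mod 319)
10^4 ≡ 100^2 = 10000 ≡ 111 (mod 319)
10^8 ≡ 111^2 = 12321 ≡ 199 (mod 319)
10^16 ≡ 199^2 = 39601 ≡ 45 (mod 319)
10^32 ≡ 45^2 = 2025 ≡ 111 (mod 319)
10^64 ≡ 111^2 = 12321 ≡ 199 (mod 319)
10^128 ≡ 199^2 = 39601 ≡ 45 (mod 319)
10^256 ≡ 45^2 = 2025 ≡ 111 (mod 319)
318 = 256 + 32 + 16 + 8 + 4 + 2 in binary powers of 2.
So 10^318 ≡ 111 · 111 · 45 · 199 · 111 · 100 ≡ 122 (mod 319).
Since 122 ≠ 1, base 10 is a Fermat witness: 319 is composite.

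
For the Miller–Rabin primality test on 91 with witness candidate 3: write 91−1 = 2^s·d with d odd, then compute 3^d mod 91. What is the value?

27

91 − 1 = 90 = 2^1 · 45, so d = 45.
3^1 ≡ 3 (mod 91)
3^2 ≡ 3^2 = 9 ≡ 9 (mod 91)
3^4 ≡ 9^2 = 81 ≡ 81 (mod 91)
3^8 ≡ 81^2 = 6561 ≡ 9 (mod 91)
3^16 ≡ 9^2 = 81 ≡ 81 (mod 91)
3^32 ≡ 81^2 = 6561 ≡ 9 (mod 91)
45 = 32 + 8 + 4 + 1 in binary powers of 2.
So 3^45 ≡ 9 · 9 · 81 · 3 ≡ 27 (mod 91).
Squaring chain: 27; never reaches −1, so base 3 is a Miller–Rabin witness that 91 is composite.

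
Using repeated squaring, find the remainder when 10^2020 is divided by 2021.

10^1 ≡ 10 (mod 2021)
10^2 ≡ 10^2 = 100 ≡ 100 (mod 2021)
10^4 ≡ 100^2 = 10000 ≡ 1916 (mod 2021)
10^8 ≡ 1916^2 = 3671056 ≡ 920 (mod 2021)
10^16 ≡ 920^2 = 846400 ≡ 1622 (mod 2021)
10^32 ≡ 1622^2 = 2630884 ≡ 1563 (mod 2021)
10^64 ≡ 1563^2 = 2442969 ≡ 1601 (mod 2021)
10^128 ≡ 1601^2 = 2563201 ≡ 573 (mod 2021)
10^256 ≡ 573^2 = 328329 ≡ 927 (mod 2021)
10^512 ≡ 927^2 = 859329 ≡ 404 (mod 2021)
10^1024 ≡ 404^2 = 163216 ≡ 1536 (mod 2021)
2020 = 1024 + 512 + 256 + 128 + 64 + 32 + 4 in binary powers of 2.
So 10^2020 ≡ 1536 · 404 · 927 · 573 · 1601 · 1563 · 1916 ≡ 1615 (mod 2021).
Since 1615 ≠ 1, base 10 is a Fermat witness: 2021 is composite.

1615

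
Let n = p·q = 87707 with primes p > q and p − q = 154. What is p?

383

Since p = q + 154, we have 87707 = q(q + 154), so q² + 154q − 87707 = 0.
Discriminant: 154² + 4·87707 = 23716 + 350828 = 374544; √374544 = 612.
q = (−154 + 612)/2 = 229, and p = q + 154 = 383.
Check: 229 · 383 = 87707.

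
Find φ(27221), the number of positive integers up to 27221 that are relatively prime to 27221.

Factor: 27221 = 163 · 167.
φ(27221) = (163−1) · (167−1) = 162 · 166 = 26892.

26892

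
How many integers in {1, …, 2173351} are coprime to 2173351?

Factor: 2173351 = 109 · 127 · 157.
φ(2173351) = (109−1) · (127−1) · (157−1) = 108 · 126 · 156 = 2122848.

2122848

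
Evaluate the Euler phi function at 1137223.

Factor: 1137223 = 61 · 103 · 181.
φ(1137223) = (61−1) · (103−1) · (181−1) = 60 · 102 · 180 = 1101600.

1101600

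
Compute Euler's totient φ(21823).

21528

Factor: 21823 = 139 · 157.
φ(21823) = (139−1) · (157−1) = 138 · 156 = 21528.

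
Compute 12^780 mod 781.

529

12^1 ≡ 12 (mod 781)
12^2 ≡ 12^2 = 144 ≡ 144 (mod 781)
12^4 ≡ 144^2 = 20736 ≡ 430 (mod 781)
12^8 ≡ 430^2 = 184900 ≡ 584 (mod 781)
12^16 ≡ 584^2 = 341056 ≡ 540 (mod 781)
12^32 ≡ 540^2 = 291600 ≡ 287 (mod 781)
12^64 ≡ 287^2 = 82369 ≡ 364 (mod 781)
12^128 ≡ 364^2 = 132496 ≡ 507 (mod 781)
12^256 ≡ 507^2 = 257049 ≡ 100 (mod 781)
12^512 ≡ 100^2 = 10000 ≡ 628 (mod 781)
780 = 512 + 256 + 8 + 4 in binary powers of 2.
So 12^780 ≡ 628 · 100 · 584 · 430 ≡ 529 (mod 781).
Since 529 ≠ 1, base 12 is a Fermat witness: 781 is composite.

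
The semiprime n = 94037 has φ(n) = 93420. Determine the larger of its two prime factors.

φ(n) = (p−1)(q−1) = n − (p+q) + 1, so p + q = 94037 − 93420 + 1 = 618.
p and q are the roots of t² − 618t + 94037 = 0.
Discriminant: 618² − 4·94037 = 381924 − 376148 = 5776; √5776 = 76.
q = (618 − 76)/2 = 271, p = (618 + 76)/2 = 347.
Check: 271 · 347 = 94037.

347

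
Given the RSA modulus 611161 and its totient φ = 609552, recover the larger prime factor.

φ(n) = (p−1)(q−1) = n − (p+q) + 1, so p + q = 611161 − 609552 + 1 = 1610.
p and q are the roots of t² − 1610t + 611161 = 0.
Discriminant: 1610² − 4·611161 = 2592100 − 2444644 = 147456; √147456 = 384.
q = (1610 − 384)/2 = 613, p = (1610 + 384)/2 = 997.
Check: 613 · 997 = 611161.

997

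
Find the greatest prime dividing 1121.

59

1121 = 19 · 59
59 is prime.
So 1121 = 19 · 59; the largest prime factor is 59.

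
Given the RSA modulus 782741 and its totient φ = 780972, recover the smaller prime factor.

φ(n) = (p−1)(q−1) = n − (p+q) + 1, so p + q = 782741 − 780972 + 1 = 1770.
p and q are the roots of t² − 1770t + 782741 = 0.
Discriminant: 1770² − 4·782741 = 3132900 − 3130964 = 1936; √1936 = 44.
q = (1770 − 44)/2 = 863, p = (1770 + 44)/2 = 907.
Check: 863 · 907 = 782741.

863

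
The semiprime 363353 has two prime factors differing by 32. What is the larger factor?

Since p = q + 32, we have 363353 = q(q + 32), so q² + 32q − 363353 = 0.
Discriminant: 32² + 4·363353 = 1024 + 1453412 = 1454436; √1454436 = 1206.
q = (−32 + 1206)/2 = 587, and p = q + 32 = 619.
Check: 587 · 619 = 363353.

619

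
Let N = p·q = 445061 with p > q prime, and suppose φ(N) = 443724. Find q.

φ(n) = (p−1)(q−1) = n − (p+q) + 1, so p + q = 445061 − 443724 + 1 = 1338.
p and q are the roots of t² − 1338t + 445061 = 0.
Discriminant: 1338² − 4·445061 = 1790244 − 1780244 = 10000; √10000 = 100.
q = (1338 − 100)/2 = 619, p = (1338 + 100)/2 = 719.
Check: 619 · 719 = 445061.

619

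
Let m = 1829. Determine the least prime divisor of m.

31

1829 is odd.
Digit sum 20, not divisible by 3.
Ends in 9: not divisible by 5.
7: 1829 = 7·261 + 2
11: 1829 = 11·166 + 3
13: 1829 = 13·140 + 9
17: 1829 = 17·107 + 10
19: 1829 = 19·96 + 5
23: 1829 = 23·79 + 12
29: 1829 = 29·63 + 2
31: 1829 = 31·59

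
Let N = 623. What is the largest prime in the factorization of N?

89

623 = 7 · 89
89 is prime.
So 623 = 7 · 89; the largest prime factor is 89.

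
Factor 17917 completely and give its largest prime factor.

17917 = 19 · 943
943 = 23 · 41
41 is prime.
So 17917 = 19 · 23 · 41; the largest prime factor is 41.

41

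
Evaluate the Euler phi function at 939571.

897120

Factor: 939571 = 29 · 179 · 181.
φ(939571) = (29−1) · (179−1) · (181−1) = 28 · 178 · 180 = 897120.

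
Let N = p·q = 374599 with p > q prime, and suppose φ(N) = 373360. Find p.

719

φ(n) = (p−1)(q−1) = n − (p+q) + 1, so p + q = 374599 − 373360 + 1 = 1240.
p and q are the roots of t² − 1240t + 374599 = 0.
Discriminant: 1240² − 4·374599 = 1537600 − 1498396 = 39204; √39204 = 198.
q = (1240 − 198)/2 = 521, p = (1240 + 198)/2 = 719.
Check: 521 · 719 = 374599.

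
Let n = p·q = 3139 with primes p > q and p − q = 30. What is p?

73

Since p = q + 30, we have 3139 = q(q + 30), so q² + 30q − 3139 = 0.
Discriminant: 30² + 4·3139 = 900 + 12556 = 13456; √13456 = 116.
q = (−30 + 116)/2 = 43, and p = q + 30 = 73.
Check: 43 · 73 = 3139.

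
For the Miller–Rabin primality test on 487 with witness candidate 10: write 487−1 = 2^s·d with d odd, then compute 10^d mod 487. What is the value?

486

487 − 1 = 486 = 2^1 · 243, so d = 243.
10^1 ≡ 10 (mod 487)
10^2 ≡ 10^2 = 100 ≡ 100 (mod 487)
10^4 ≡ 100^2 = 10000 ≡ 260 (mod 487)
10^8 ≡ 260^2 = 67600 ≡ 394 (mod 487)
10^16 ≡ 394^2 = 155236 ≡ 370 (mod 487)
10^32 ≡ 370^2 = 136900 ≡ 53 (mod 487)
10^64 ≡ 53^2 = 2809 ≡ 374 (mod 487)
10^128 ≡ 374^2 = 139876 ≡ 107 (mod 487)
243 = 128 + 64 + 32 + 16 + 2 + 1 in binary powers of 2.
So 10^243 ≡ 107 · 374 · 53 · 370 · 100 · 10 ≡ 486 (mod 487).
Since 10^d ≡ 486 (mod 487), base 10 does not prove 487 composite.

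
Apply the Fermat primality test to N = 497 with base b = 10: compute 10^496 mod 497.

10^1 ≡ 10 (mod 497)
10^2 ≡ 10^2 = 100 ≡ 100 (mod 497)
10^4 ≡ 100^2 = 10000 ≡ 60 (mod 497)
10^8 ≡ 60^2 = 3600 ≡ 121 (mod 497)
10^16 ≡ 121^2 = 14641 ≡ 228 (mod 497)
10^32 ≡ 228^2 = 51984 ≡ 296 (mod 497)
10^64 ≡ 296^2 = 87616 ≡ 144 (mod 497)
10^128 ≡ 144^2 = 20736 ≡ 359 (mod 497)
10^256 ≡ 359^2 = 128881 ≡ 158 (mod 497)
496 = 256 + 128 + 64 + 32 + 16 in binary powers of 2.
So 10^496 ≡ 158 · 359 · 144 · 296 · 228 ≡ 249 (mod 497).
Since 249 ≠ 1, base 10 is a Fermat witness: 497 is composite.

249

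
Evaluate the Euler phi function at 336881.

316800

Factor: 336881 = 23 · 97 · 151.
φ(336881) = (23−1) · (97−1) · (151−1) = 22 · 96 · 150 = 316800.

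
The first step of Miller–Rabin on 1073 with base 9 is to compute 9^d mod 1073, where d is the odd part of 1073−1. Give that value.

863

1073 − 1 = 1072 = 2^4 · 67, so d = 67.
9^1 ≡ 9 (mod 1073)
9^2 ≡ 9^2 = 81 ≡ 81 (mod 1073)
9^4 ≡ 81^2 = 6561 ≡ 123 (mod 1073)
9^8 ≡ 123^2 = 15129 ≡ 107 (mod 1073)
9^16 ≡ 107^2 = 11449 ≡ 719 (mod 1073)
9^32 ≡ 719^2 = 516961 ≡ 848 (mod 1073)
9^64 ≡ 848^2 = 719104 ≡ 194 (mod 1073)
67 = 64 + 2 + 1 in binary powers of 2.
So 9^67 ≡ 194 · 81 · 9 ≡ 863 (mod 1073).
Squaring chain: 863 → 107 → 719 → 848; never reaches −1, so base 9 is a Miller–Rabin witness that 1073 is composite.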